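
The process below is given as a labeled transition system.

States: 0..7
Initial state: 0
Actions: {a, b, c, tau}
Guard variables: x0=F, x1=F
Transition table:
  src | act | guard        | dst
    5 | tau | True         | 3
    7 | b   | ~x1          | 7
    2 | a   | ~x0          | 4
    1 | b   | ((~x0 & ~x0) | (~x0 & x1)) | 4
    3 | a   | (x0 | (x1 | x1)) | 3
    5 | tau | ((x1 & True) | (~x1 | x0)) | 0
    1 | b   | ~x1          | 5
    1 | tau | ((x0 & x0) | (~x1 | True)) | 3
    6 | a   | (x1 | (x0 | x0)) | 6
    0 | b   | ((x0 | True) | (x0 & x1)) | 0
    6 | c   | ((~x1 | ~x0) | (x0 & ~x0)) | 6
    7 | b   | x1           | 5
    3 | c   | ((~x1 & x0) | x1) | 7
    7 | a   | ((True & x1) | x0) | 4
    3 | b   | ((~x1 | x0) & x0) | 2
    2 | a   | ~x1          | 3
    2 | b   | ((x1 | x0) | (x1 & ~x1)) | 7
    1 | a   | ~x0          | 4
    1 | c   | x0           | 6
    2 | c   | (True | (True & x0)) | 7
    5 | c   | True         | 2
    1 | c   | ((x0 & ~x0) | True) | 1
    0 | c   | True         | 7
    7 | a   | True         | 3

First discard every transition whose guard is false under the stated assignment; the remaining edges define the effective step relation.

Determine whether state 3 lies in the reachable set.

Guard filter leaves 16 enabled edge(s).
L0 = {0}
L1 = {7}  now seen {0,7}
L2 = {3}  now seen {0,3,7}
R = {0,3,7}
witness 3: c·a

Answer: REACHABLE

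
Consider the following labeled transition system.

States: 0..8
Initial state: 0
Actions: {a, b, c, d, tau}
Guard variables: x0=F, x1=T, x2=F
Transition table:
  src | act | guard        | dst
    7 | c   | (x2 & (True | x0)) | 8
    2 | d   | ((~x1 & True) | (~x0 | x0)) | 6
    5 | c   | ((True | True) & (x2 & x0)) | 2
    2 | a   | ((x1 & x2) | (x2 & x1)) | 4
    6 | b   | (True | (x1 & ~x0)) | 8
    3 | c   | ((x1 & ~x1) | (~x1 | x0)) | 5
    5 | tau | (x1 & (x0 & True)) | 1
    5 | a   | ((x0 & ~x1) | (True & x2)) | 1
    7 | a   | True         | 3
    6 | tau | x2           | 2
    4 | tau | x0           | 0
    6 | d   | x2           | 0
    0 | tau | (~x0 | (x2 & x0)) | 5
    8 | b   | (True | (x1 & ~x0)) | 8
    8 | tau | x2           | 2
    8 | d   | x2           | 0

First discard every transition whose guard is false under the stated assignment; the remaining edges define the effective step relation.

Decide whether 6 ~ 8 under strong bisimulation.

Answer: BISIMILAR

Analysis:
Compute ~ classes (split until stable):
  round 0: {{0,1,2,3,4,5,6,7,8}}
  round 1: {{0},{1,3,4,5},{2},{6,8},{7}}
5 equivalence class(es) (converged in 2)
[6]={6,8}  [8]={6,8}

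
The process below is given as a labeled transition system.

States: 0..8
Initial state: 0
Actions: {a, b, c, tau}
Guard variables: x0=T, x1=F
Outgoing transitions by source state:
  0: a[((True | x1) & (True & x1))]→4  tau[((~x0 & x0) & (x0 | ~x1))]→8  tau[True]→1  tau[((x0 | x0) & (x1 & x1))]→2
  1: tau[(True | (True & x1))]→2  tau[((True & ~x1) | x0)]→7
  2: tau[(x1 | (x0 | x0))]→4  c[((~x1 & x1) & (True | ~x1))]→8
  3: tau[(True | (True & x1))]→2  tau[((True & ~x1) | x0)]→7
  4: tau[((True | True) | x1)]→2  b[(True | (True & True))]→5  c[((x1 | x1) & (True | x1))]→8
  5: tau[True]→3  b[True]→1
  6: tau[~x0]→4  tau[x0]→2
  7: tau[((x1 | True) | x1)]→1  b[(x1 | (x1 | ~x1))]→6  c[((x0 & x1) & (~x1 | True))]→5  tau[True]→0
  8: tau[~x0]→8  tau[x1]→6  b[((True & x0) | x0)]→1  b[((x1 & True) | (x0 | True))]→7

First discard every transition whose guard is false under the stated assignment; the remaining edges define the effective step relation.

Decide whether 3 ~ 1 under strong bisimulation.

Compute ~ classes (split until stable):
  π0 = {{0,1,2,3,4,5,6,7,8}}
  π1 = {{0,1,2,3,6},{4,5,7},{8}}
  π2 = {{0,6},{1,3},{2},{4},{5,7},{8}}
  π3 = {{0},{1,3},{2},{4},{5},{6},{7},{8}}
Fixed point at round 4; 8 class(es).
class of 3: {1,3}; class of 1: {1,3}

Answer: BISIMILAR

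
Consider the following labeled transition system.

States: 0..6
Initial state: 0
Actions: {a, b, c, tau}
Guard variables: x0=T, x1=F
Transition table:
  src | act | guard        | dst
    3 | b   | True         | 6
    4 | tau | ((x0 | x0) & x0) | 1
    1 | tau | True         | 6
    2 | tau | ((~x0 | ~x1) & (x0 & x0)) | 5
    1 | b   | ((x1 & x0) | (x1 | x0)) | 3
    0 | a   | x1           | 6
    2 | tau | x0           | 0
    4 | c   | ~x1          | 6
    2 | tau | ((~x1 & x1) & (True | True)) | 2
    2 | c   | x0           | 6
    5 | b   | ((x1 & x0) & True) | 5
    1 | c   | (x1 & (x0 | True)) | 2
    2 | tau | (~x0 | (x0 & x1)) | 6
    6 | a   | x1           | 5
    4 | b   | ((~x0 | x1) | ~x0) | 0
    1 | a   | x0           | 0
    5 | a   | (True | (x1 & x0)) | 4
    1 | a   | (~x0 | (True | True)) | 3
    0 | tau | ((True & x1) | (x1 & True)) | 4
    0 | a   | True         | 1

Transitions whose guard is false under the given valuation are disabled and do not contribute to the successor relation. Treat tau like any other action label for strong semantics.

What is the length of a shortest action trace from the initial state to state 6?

Answer: 2

Working:
BFS to 6:
  Layer 0: {0}
  Layer 1: {1}
  Layer 2: {3,6}
6 enters at depth 2; path a·tau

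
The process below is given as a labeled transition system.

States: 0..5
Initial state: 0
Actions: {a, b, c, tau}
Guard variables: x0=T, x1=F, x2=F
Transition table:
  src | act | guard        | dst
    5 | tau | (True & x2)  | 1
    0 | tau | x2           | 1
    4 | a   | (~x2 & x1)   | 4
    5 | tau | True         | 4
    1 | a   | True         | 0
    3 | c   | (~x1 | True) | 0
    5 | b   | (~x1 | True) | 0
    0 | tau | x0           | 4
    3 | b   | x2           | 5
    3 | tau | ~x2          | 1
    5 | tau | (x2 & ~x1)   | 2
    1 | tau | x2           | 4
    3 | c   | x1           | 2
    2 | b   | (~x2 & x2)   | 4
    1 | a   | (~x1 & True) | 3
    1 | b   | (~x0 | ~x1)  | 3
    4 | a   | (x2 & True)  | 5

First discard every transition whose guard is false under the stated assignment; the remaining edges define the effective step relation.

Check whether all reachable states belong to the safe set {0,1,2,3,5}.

Answer: INVARIANT VIOLATED at state 4

Trace:
Safe = {0,1,2,3,5}
Reach set: {0,4}
  0: safe
  4: ✗ unsafe
reach 4 via tau — violates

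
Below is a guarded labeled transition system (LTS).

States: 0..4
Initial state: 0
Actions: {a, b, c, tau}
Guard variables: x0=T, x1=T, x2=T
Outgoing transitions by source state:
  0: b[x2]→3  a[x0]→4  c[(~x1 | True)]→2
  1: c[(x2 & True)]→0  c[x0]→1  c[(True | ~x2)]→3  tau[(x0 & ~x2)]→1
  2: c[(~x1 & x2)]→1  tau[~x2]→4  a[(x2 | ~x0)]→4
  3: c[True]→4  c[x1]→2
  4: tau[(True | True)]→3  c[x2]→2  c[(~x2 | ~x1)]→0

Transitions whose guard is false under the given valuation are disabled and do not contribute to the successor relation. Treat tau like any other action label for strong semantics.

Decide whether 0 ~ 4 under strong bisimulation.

Compute ~ classes (split until stable):
  π0 = {{0,1,2,3,4}}
  π1 = {{0},{1,3},{2},{4}}
  π2 = {{0},{1},{2},{3},{4}}
Fixed point at round 3; 5 class(es).
0∈{0}, 4∈{4}

Answer: NOT BISIMILAR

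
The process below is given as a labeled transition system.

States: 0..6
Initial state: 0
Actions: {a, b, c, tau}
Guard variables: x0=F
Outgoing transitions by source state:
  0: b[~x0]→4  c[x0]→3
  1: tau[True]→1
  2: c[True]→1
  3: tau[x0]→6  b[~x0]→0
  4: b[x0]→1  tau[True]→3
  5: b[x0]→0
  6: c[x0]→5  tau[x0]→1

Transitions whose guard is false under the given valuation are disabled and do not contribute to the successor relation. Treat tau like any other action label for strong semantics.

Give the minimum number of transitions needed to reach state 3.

Layered search for 3:
  Layer 0: {0}
  Layer 1: {4}
  Layer 2: {3}
3 enters at depth 2; path b·tau

Answer: 2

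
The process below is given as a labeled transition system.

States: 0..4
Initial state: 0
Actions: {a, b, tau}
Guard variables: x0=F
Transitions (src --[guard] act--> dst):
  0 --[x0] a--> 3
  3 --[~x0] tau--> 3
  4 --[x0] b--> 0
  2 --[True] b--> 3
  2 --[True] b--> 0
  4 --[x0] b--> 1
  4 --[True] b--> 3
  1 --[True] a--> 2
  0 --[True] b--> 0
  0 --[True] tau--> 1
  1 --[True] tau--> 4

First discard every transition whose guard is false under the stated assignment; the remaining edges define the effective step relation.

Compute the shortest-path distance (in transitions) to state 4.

Breadth-first toward 4:
  Layer 0: {0}
  Layer 1: {1}
  Layer 2: {2,4}
4 enters at depth 2; path tau·tau

Answer: 2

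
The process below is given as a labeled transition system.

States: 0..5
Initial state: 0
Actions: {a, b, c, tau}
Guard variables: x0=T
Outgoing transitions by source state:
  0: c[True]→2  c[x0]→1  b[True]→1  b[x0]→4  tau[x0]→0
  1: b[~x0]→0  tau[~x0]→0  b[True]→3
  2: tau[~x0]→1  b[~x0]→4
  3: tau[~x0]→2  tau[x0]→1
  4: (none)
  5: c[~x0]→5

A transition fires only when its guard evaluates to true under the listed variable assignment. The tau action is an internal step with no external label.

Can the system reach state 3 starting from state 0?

Answer: REACHABLE

Working:
After dropping false guards: 7 live edges.
depth 0: {0}
depth 1: {1,2,4}  total {0,1,2,4}
depth 2: {3}  total {0,1,2,3,4}
R = {0,1,2,3,4}
trace reaching 3: c·b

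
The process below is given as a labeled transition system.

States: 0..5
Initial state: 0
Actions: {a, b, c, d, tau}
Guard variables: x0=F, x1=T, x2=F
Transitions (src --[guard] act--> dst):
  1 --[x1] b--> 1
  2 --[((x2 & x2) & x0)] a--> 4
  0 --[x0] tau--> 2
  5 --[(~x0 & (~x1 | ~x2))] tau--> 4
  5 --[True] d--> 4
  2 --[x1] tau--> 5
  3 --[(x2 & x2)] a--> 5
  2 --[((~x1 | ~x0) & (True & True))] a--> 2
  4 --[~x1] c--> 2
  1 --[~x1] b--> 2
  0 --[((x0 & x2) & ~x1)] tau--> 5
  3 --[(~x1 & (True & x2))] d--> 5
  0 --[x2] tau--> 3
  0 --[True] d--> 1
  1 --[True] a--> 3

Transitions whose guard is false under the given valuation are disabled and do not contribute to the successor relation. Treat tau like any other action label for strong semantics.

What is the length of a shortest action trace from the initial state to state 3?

Answer: 2

Analysis:
BFS to 3:
  L0 = {0}
  L1 = {1}
  L2 = {3}
3 enters at depth 2; path d·a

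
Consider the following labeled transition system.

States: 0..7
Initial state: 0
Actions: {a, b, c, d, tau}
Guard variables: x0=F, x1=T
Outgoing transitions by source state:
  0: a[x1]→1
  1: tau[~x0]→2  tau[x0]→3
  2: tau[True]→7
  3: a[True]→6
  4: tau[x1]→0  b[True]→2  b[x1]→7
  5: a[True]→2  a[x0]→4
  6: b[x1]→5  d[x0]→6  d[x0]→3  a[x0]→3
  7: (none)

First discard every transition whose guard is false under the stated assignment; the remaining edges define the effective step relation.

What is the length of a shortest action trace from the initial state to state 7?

Breadth-first toward 7:
  Layer 0: {0}
  Layer 1: {1}
  Layer 2: {2}
  Layer 3: {7}
first hit 7 at d=3 via a·tau·tau

Answer: 3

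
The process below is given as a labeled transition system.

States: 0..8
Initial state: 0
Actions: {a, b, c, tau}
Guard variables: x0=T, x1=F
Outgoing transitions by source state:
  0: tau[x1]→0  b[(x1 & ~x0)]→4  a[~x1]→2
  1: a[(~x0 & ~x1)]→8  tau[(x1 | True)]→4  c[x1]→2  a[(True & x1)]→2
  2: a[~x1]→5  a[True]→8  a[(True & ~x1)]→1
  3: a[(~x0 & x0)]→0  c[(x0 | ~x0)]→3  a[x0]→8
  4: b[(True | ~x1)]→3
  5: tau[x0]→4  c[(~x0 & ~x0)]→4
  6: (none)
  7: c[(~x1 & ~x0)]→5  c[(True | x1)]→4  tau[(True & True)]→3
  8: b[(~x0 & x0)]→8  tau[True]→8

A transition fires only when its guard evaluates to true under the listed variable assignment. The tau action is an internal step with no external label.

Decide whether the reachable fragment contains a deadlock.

Answer: DEADLOCK-FREE

Trace:
Reach set: {0,1,2,3,4,5,8}
  0: a→2  [1 out]
  1: tau→4  [1 out]
  2: a→1  a→5  a→8  [3 out]
  3: a→8  c→3  [2 out]
  4: b→3  [1 out]
  5: tau→4  [1 out]
  8: tau→8  [1 out]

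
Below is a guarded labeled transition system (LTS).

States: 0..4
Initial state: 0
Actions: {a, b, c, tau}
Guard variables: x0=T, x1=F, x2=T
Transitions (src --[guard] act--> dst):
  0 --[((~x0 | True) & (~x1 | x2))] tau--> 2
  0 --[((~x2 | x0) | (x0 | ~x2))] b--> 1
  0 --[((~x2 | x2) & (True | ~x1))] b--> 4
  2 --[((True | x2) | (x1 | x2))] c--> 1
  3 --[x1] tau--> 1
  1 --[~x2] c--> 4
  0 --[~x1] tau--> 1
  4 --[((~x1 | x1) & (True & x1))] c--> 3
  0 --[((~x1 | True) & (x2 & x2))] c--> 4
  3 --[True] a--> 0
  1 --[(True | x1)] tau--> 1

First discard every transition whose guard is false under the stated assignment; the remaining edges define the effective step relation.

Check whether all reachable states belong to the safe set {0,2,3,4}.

Inv-set: {0,2,3,4}
Reachable = {0,1,2,4}
  0: ✓
  1: outside
  2: ✓
  4: ✓
witness against invariant: tau → 1

Answer: INVARIANT VIOLATED at state 1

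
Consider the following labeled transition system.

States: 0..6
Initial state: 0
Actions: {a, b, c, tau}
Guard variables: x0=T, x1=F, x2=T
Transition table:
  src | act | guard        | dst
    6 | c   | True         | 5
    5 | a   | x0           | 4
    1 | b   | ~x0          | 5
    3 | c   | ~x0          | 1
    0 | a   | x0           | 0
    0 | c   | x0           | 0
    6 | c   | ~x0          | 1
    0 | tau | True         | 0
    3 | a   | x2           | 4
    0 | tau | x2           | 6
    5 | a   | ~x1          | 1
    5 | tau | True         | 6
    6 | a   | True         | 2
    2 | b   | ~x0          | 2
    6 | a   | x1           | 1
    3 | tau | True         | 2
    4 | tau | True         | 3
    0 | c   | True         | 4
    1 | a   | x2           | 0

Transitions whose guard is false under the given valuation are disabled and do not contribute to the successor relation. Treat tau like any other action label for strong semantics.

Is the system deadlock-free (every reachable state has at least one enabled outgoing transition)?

Answer: DEADLOCK at state 2

Trace:
R = {0,1,2,3,4,5,6}
  0: a→0  c→0  c→4  tau→0  tau→6  [deg 5]
  1: a→0  [deg 1]
  2: ∅  [no exit]
  3: a→4  tau→2  [deg 2]
  4: tau→3  [deg 1]
  5: a→1  a→4  tau→6  [deg 3]
  6: a→2  c→5  [deg 2]
trace reaching 2: tau·a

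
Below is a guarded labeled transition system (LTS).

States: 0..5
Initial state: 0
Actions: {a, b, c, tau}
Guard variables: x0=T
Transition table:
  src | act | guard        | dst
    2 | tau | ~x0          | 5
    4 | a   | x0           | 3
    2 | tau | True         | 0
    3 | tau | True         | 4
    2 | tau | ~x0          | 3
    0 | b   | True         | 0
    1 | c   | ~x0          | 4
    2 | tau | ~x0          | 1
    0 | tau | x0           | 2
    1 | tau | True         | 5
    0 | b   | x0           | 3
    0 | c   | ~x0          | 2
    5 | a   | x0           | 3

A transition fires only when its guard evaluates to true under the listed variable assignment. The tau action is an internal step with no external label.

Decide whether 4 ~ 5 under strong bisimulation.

Compute ~ classes (split until stable):
  P[0] = {{0,1,2,3,4,5}}
  P[1] = {{0},{1,2,3},{4,5}}
  P[2] = {{0},{1,3},{2},{4,5}}
stable after 3 split(s): 4 block(s)
[4]={4,5}  [5]={4,5}

Answer: BISIMILAR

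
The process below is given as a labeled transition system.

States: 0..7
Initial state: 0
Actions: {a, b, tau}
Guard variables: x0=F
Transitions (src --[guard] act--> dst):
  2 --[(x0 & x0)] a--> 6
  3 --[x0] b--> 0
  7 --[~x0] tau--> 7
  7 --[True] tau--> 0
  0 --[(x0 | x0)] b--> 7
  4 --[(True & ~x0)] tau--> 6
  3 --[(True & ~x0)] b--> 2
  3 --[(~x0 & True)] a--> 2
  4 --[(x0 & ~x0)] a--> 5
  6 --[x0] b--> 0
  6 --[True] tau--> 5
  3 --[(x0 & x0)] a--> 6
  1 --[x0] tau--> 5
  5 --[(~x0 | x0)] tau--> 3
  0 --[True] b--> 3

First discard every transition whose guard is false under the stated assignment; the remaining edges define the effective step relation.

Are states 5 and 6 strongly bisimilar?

Refine partition for ~:
  π0 = {{0,1,2,3,4,5,6,7}}
  π1 = {{0},{1,2},{3},{4,5,6,7}}
  π2 = {{0},{1,2},{3},{4,6},{5},{7}}
  π3 = {{0},{1,2},{3},{4},{5},{6},{7}}
Fixed point at round 4; 7 class(es).
[5]={5}  [6]={6}

Answer: NOT BISIMILAR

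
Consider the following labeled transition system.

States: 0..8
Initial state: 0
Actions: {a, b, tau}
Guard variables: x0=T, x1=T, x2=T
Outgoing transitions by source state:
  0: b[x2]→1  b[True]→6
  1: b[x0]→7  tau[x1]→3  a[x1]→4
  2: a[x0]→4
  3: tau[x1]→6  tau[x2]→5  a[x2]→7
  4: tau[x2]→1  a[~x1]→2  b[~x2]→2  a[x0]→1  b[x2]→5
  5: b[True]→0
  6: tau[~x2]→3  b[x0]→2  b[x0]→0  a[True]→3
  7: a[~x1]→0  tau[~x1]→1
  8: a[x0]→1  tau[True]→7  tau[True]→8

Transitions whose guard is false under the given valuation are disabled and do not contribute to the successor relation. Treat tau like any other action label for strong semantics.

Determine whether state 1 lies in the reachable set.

Guard filter leaves 19 enabled edge(s).
depth 0: {0}
depth 1: {1,6}  cumulative {0,1,6}
depth 2: {2,3,4,7}  cumulative {0,1,2,3,4,6,7}
depth 3: {5}  cumulative {0,1,2,3,4,5,6,7}
R = {0,1,2,3,4,5,6,7}
Path to 1: b

Answer: REACHABLE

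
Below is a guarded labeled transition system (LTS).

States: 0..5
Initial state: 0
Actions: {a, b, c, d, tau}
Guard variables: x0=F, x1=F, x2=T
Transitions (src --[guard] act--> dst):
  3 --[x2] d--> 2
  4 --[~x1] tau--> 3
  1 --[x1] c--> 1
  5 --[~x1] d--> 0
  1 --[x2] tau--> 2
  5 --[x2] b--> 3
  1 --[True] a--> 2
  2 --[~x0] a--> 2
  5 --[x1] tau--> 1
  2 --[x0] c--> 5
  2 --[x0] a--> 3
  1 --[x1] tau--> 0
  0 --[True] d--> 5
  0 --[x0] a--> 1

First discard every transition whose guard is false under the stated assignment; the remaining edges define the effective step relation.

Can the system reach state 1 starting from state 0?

Answer: UNREACHABLE

Trace:
After dropping false guards: 8 live edges.
Layer 0: {0}
Layer 1: {5}  total {0,5}
Layer 2: {3}  total {0,3,5}
Layer 3: {2}  total {0,2,3,5}
Reach set: {0,2,3,5}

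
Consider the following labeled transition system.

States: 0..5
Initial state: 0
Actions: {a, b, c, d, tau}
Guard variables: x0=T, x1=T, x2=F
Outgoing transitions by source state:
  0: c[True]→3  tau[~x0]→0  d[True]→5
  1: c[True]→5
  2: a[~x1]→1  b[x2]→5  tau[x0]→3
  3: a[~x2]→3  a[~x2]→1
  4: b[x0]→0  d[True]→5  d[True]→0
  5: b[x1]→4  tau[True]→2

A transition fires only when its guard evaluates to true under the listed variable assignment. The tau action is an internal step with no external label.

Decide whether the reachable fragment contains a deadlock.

Reach set: {0,1,2,3,4,5}
  0: c→3  d→5  [2 out]
  1: c→5  [1 out]
  2: tau→3  [1 out]
  3: a→1  a→3  [2 out]
  4: b→0  d→0  d→5  [3 out]
  5: b→4  tau→2  [2 out]

Answer: DEADLOCK-FREE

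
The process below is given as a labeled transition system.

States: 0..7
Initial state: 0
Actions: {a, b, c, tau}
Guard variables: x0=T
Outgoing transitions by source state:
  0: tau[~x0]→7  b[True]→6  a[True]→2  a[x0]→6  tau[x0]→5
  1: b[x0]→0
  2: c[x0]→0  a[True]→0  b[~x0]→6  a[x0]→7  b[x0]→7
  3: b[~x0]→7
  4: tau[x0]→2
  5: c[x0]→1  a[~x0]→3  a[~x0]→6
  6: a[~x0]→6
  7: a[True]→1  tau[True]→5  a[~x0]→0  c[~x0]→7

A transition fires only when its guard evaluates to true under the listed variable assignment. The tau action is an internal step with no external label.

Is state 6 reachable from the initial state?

13 transition(s) survive guard evaluation.
Layer 0: {0}
Layer 1: {2,5,6}  now seen {0,2,5,6}
Layer 2: {1,7}  now seen {0,1,2,5,6,7}
Reach set: {0,1,2,5,6,7}
trace reaching 6: b

Answer: REACHABLE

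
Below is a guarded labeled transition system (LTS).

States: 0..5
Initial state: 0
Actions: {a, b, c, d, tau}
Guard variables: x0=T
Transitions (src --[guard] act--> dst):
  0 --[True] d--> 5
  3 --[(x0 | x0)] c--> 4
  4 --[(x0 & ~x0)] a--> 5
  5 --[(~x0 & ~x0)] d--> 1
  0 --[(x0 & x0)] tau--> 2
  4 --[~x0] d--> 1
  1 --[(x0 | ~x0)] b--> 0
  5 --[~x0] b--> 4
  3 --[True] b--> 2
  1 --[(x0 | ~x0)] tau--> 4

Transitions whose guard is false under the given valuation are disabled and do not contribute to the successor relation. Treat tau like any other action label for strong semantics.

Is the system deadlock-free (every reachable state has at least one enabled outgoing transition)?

Answer: DEADLOCK at state 2

Analysis:
R = {0,2,5}
  0: d→5  tau→2  [deg 2]
  2: ∅  [no exit]
  5: ∅  [no exit]
Path to 2: tau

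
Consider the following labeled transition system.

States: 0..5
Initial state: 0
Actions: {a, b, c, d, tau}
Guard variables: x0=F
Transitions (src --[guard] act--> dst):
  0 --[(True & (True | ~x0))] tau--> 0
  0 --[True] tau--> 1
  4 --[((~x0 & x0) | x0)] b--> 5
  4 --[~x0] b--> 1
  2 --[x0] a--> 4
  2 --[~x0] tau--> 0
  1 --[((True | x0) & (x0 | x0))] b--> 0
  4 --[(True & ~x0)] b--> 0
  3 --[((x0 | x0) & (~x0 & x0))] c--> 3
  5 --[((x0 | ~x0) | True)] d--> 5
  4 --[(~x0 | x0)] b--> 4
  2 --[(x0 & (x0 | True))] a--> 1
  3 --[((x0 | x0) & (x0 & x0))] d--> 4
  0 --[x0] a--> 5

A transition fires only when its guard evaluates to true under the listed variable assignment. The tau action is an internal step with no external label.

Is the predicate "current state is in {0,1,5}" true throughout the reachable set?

Answer: INVARIANT HOLDS

Working:
Safe = {0,1,5}
Reachable = {0,1}
  0: ok
  1: ok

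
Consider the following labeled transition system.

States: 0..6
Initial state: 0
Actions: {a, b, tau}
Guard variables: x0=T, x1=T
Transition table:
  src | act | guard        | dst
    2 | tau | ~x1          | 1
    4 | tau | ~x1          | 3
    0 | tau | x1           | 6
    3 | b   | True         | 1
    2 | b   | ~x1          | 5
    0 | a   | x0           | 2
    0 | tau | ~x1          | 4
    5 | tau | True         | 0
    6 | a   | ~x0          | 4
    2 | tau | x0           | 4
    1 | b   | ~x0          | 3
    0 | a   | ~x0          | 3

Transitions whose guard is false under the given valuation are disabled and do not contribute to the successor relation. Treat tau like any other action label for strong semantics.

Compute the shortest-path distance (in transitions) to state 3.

Layered search for 3:
  depth 0: {0}
  depth 1: {2,6}
  depth 2: {4}
3 never appears.

Answer: UNREACHABLE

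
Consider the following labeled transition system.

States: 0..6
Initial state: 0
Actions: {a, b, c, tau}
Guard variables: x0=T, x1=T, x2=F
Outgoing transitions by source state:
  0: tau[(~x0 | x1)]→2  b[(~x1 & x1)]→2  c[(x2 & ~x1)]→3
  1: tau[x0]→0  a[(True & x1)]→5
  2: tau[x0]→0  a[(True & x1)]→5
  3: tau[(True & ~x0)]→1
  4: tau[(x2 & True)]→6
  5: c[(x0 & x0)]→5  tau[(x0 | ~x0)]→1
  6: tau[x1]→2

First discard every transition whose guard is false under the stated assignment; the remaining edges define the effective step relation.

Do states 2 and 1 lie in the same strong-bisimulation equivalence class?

Answer: BISIMILAR

Trace:
Compute ~ classes (split until stable):
  round 0: {{0,1,2,3,4,5,6}}
  round 1: {{0,6},{1,2},{3,4},{5}}
Fixed point at round 2; 4 class(es).
[2]={1,2}  [1]={1,2}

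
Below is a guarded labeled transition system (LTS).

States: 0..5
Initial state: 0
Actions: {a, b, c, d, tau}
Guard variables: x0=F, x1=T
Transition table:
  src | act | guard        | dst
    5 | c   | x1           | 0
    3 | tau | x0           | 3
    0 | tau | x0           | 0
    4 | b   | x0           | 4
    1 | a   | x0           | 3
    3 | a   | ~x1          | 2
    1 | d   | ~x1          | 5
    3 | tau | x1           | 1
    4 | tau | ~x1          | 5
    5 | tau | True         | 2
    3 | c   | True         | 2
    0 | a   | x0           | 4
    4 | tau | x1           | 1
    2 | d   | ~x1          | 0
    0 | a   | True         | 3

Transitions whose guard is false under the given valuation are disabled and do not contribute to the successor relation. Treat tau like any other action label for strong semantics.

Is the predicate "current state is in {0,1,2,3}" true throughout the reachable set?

Answer: INVARIANT HOLDS

Analysis:
Safe = {0,1,2,3}
Reach set: {0,1,2,3}
  0: ✓
  1: ✓
  2: ✓
  3: ✓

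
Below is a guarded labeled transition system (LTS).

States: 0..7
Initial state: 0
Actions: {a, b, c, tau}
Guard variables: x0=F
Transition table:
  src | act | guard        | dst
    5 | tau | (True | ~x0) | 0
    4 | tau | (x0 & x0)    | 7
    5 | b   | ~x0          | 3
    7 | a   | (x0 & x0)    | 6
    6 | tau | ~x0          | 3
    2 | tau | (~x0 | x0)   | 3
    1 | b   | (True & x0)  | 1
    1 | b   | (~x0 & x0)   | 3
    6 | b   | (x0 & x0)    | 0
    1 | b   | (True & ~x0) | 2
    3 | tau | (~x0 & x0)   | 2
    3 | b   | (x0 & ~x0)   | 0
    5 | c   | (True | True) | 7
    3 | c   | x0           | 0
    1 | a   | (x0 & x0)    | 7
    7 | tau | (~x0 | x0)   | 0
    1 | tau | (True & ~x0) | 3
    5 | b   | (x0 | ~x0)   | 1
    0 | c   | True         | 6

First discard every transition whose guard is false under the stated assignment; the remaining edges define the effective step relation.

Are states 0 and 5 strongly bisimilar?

Answer: NOT BISIMILAR

Trace:
Refine partition for ~:
  round 0: {{0,1,2,3,4,5,6,7}}
  round 1: {{0},{1},{2,6,7},{3,4},{5}}
  round 2: {{0},{1},{2,6},{3,4},{5},{7}}
6 equivalence class(es) (converged in 3)
[0]={0}  [5]={5}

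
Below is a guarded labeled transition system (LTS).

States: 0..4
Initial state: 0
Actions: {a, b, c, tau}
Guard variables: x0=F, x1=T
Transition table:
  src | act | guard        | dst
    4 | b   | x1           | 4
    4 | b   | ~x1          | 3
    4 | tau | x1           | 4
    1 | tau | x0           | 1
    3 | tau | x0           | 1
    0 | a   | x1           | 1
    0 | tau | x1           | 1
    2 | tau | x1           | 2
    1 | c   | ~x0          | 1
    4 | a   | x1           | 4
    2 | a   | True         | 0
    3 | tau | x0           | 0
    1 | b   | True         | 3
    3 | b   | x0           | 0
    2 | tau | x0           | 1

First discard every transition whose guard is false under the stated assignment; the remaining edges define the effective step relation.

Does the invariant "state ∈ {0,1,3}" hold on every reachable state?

Answer: INVARIANT HOLDS

Working:
Allowed set {0,1,3}
Reachable = {0,1,3}
  0: safe
  1: safe
  3: safe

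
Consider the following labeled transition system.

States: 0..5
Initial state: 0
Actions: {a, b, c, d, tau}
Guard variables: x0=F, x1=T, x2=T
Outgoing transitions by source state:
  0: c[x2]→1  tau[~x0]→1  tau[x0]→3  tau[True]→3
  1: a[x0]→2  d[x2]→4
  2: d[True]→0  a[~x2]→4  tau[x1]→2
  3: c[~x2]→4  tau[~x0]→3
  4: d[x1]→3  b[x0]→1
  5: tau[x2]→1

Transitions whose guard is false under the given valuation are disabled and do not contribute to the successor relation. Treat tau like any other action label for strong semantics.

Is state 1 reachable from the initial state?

Answer: REACHABLE

Analysis:
9 transition(s) survive guard evaluation.
Layer 0: {0}
Layer 1: {1,3}  total {0,1,3}
Layer 2: {4}  total {0,1,3,4}
R = {0,1,3,4}
Path to 1: c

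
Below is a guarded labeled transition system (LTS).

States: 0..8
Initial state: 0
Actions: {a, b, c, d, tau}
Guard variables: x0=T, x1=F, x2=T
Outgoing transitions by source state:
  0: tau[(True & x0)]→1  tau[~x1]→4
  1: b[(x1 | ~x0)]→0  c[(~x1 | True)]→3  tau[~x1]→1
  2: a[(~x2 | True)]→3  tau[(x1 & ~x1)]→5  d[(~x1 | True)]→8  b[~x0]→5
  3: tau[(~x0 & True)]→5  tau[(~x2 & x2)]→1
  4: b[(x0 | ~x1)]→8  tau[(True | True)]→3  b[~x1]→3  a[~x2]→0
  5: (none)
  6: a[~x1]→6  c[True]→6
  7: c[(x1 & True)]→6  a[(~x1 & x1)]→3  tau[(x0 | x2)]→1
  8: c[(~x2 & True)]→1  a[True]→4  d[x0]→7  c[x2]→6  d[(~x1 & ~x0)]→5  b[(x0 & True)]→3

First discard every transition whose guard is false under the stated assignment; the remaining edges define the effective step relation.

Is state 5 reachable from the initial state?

Answer: UNREACHABLE

Analysis:
After dropping false guards: 16 live edges.
Layer 0: {0}
Layer 1: {1,4}  cumulative {0,1,4}
Layer 2: {3,8}  cumulative {0,1,3,4,8}
Layer 3: {6,7}  cumulative {0,1,3,4,6,7,8}
R = {0,1,3,4,6,7,8}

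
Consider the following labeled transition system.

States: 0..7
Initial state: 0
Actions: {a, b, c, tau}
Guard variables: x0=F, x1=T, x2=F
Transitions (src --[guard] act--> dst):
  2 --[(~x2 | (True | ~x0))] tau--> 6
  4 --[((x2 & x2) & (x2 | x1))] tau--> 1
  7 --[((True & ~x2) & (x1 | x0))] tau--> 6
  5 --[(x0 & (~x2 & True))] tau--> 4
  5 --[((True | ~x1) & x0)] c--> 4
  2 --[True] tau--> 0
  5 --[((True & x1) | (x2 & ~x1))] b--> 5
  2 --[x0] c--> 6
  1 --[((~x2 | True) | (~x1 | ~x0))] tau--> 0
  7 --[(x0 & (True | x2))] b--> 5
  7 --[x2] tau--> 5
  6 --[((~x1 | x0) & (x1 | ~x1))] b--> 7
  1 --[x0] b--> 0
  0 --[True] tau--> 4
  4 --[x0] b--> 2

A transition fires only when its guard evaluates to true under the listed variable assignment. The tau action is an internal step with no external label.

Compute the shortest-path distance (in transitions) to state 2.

Breadth-first toward 2:
  L0 = {0}
  L1 = {4}
2 never appears.

Answer: UNREACHABLE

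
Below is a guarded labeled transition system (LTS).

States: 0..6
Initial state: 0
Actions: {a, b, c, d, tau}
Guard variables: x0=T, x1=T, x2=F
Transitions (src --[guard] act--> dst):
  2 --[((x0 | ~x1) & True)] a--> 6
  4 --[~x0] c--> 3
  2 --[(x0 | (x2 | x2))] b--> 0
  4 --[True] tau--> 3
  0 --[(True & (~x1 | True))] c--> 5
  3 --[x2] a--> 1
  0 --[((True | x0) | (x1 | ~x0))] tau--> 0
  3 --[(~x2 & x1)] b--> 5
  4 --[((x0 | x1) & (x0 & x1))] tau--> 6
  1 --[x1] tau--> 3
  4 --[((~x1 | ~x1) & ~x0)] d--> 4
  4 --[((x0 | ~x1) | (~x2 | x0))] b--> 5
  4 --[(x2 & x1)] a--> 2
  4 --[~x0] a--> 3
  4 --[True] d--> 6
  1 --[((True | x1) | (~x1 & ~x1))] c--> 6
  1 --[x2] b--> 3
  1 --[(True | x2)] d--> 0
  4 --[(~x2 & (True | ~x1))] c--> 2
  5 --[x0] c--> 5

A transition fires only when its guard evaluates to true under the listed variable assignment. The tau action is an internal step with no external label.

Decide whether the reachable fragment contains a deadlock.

Answer: DEADLOCK-FREE

Trace:
Reachable = {0,5}
  0: c→5  tau→0  [2 out]
  5: c→5  [1 out]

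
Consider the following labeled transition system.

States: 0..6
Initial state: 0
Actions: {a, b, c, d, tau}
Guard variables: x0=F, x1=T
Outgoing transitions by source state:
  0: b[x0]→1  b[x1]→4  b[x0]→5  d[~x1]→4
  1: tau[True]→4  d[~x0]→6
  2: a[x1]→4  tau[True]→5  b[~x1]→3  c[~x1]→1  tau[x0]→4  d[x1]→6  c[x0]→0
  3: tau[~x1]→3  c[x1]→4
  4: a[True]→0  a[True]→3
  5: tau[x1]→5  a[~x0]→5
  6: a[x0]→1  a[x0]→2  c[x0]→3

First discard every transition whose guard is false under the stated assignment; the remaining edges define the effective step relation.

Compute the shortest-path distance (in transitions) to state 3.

Answer: 2

Trace:
BFS to 3:
  Layer 0: {0}
  Layer 1: {4}
  Layer 2: {3}
3 enters at depth 2; path b·a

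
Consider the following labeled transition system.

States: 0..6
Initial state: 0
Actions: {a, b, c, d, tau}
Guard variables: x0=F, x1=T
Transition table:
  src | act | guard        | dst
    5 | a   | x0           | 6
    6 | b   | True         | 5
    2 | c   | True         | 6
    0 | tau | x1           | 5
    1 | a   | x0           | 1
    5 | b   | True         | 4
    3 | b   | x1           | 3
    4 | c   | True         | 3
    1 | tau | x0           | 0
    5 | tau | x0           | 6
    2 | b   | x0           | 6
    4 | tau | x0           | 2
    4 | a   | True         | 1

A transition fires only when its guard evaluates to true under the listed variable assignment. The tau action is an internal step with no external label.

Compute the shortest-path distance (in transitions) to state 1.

Layered search for 1:
  Layer 0: {0}
  Layer 1: {5}
  Layer 2: {4}
  Layer 3: {1,3}
depth(1)=3, e.g. tau·b·a

Answer: 3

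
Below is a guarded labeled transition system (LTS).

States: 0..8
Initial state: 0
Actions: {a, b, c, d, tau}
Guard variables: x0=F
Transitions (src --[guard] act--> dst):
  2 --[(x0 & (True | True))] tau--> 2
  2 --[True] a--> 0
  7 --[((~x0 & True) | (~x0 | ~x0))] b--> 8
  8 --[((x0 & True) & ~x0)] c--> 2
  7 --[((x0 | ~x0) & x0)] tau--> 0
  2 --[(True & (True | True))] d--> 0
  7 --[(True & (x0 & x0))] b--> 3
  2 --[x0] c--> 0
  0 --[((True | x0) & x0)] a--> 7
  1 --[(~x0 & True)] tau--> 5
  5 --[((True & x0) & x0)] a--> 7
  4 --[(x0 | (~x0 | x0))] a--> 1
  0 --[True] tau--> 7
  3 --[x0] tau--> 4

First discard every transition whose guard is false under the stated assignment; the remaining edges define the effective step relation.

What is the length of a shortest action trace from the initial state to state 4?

Answer: UNREACHABLE

Analysis:
Breadth-first toward 4:
  L0 = {0}
  L1 = {7}
  L2 = {8}
4 never appears.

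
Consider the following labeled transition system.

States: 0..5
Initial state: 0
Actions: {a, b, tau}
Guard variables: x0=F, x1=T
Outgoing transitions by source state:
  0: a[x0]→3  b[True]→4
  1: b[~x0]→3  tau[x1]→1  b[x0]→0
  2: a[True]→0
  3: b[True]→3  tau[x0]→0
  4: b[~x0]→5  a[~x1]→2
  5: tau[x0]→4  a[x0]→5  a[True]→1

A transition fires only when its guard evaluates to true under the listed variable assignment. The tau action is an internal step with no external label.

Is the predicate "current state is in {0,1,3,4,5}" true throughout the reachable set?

Safe = {0,1,3,4,5}
Reach set: {0,1,3,4,5}
  0: ✓
  1: ✓
  3: ✓
  4: ✓
  5: ✓

Answer: INVARIANT HOLDS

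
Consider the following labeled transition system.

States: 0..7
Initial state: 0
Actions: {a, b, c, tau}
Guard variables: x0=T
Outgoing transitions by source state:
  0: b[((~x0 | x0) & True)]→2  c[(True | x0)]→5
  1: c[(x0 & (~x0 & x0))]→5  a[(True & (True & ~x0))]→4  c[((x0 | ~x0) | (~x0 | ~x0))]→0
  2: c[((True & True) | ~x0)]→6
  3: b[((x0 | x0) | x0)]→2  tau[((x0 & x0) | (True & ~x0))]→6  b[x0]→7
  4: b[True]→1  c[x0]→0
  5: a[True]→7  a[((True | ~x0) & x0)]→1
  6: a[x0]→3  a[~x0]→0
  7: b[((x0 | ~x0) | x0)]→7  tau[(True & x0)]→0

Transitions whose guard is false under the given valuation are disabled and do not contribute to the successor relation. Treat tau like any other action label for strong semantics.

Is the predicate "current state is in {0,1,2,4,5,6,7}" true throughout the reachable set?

Answer: INVARIANT VIOLATED at state 3

Analysis:
Allowed set {0,1,2,4,5,6,7}
R = {0,1,2,3,5,6,7}
  0: ✓
  1: ✓
  2: ✓
  3: ✗ unsafe
  5: ✓
  6: ✓
  7: ✓
counterexample path to 3: b·c·a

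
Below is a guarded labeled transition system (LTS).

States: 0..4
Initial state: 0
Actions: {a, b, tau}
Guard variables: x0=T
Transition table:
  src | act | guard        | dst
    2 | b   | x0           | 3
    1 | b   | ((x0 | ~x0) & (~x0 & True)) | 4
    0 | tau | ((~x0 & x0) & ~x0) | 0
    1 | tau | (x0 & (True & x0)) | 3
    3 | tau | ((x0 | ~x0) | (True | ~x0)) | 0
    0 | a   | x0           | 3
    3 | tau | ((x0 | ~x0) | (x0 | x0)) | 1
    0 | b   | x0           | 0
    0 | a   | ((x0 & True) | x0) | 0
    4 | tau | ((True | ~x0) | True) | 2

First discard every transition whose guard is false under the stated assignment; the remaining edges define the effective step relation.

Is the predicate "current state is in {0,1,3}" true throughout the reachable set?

Answer: INVARIANT HOLDS

Trace:
Inv-set: {0,1,3}
Reach set: {0,1,3}
  0: ok
  1: ok
  3: ok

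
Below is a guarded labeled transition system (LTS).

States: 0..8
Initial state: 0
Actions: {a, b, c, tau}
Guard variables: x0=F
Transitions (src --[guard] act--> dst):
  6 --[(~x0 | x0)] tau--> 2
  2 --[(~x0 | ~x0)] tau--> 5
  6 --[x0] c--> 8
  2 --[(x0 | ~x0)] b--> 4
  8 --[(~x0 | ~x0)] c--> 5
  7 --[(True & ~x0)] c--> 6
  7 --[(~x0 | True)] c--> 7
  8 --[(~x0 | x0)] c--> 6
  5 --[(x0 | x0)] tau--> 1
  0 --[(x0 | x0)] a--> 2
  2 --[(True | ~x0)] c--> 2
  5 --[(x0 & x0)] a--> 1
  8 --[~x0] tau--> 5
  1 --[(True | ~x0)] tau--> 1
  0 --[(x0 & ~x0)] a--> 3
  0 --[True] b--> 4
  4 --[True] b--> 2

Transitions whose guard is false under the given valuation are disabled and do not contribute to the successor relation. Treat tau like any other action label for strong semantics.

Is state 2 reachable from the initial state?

Answer: REACHABLE

Trace:
12 transition(s) survive guard evaluation.
Layer 0: {0}
Layer 1: {4}  total {0,4}
Layer 2: {2}  total {0,2,4}
Layer 3: {5}  total {0,2,4,5}
R = {0,2,4,5}
Path to 2: b·b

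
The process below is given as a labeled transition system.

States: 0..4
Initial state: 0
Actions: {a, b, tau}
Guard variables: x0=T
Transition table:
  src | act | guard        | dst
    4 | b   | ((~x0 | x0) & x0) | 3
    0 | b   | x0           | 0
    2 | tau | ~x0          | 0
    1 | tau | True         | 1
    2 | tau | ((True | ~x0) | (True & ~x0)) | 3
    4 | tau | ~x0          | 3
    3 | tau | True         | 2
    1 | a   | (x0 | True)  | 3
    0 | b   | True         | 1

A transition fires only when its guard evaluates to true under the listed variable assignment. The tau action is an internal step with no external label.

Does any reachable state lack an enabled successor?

Reachable = {0,1,2,3}
  0: b→0  b→1  [deg 2]
  1: a→3  tau→1  [deg 2]
  2: tau→3  [deg 1]
  3: tau→2  [deg 1]

Answer: DEADLOCK-FREE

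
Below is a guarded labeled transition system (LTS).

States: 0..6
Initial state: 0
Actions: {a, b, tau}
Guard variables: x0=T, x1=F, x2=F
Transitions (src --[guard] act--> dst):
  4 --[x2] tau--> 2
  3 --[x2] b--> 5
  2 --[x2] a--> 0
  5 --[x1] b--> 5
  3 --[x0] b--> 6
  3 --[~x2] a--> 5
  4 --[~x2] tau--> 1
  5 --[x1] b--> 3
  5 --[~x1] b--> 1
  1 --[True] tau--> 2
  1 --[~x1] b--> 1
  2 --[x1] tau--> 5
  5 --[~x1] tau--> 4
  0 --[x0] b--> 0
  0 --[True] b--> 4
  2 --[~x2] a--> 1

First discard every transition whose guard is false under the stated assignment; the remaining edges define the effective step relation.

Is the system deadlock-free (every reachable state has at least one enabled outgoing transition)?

Answer: DEADLOCK-FREE

Trace:
R = {0,1,2,4}
  0: b→0  b→4  [deg 2]
  1: b→1  tau→2  [deg 2]
  2: a→1  [deg 1]
  4: tau→1  [deg 1]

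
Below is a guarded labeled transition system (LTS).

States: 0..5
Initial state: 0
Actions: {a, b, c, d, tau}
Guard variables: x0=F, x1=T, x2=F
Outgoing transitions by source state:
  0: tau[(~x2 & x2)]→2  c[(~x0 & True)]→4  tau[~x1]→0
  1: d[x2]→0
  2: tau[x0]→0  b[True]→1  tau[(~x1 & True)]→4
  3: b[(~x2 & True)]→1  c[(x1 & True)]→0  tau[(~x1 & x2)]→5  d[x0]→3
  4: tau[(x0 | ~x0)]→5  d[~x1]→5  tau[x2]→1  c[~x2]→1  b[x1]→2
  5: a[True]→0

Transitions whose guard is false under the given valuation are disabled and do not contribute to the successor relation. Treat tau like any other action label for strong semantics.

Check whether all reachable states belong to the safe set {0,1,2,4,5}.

Safe = {0,1,2,4,5}
Reach set: {0,1,2,4,5}
  0: safe
  1: safe
  2: safe
  4: safe
  5: safe

Answer: INVARIANT HOLDS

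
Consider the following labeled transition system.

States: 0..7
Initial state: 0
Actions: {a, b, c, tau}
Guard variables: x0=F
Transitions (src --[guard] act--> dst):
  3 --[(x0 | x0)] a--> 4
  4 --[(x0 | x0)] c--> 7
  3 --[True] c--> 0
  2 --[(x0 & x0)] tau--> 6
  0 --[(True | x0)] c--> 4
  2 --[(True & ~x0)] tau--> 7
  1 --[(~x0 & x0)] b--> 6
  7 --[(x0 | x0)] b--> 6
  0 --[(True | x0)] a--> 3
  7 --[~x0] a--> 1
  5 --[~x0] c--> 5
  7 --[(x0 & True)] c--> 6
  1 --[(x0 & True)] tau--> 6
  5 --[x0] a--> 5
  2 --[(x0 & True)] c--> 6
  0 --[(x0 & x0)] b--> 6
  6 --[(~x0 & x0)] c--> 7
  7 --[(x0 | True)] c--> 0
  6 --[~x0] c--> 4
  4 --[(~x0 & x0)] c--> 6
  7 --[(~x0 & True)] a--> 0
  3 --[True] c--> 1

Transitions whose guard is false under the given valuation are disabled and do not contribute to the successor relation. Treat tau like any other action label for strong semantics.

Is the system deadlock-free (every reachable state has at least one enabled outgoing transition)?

Reach set: {0,1,3,4}
  0: a→3  c→4  [2 exit(s)]
  1: ∅  [no exit]
  3: c→0  c→1  [2 exit(s)]
  4: ∅  [no exit]
Path to 1: a·c

Answer: DEADLOCK at state 1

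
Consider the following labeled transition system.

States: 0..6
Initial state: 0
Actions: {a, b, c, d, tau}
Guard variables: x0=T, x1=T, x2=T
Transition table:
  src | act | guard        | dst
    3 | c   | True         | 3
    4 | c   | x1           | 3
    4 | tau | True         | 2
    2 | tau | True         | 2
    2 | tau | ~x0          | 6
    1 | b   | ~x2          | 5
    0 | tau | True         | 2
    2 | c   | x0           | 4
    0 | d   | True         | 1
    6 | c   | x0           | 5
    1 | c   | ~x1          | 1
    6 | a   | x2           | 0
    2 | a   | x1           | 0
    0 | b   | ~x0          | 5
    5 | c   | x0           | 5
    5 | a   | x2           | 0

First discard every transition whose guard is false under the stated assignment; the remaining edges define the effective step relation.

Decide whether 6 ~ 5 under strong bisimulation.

Answer: BISIMILAR

Trace:
Refine partition for ~:
  round 0: {{0,1,2,3,4,5,6}}
  round 1: {{0},{1},{2},{3},{4},{5,6}}
stable after 2 split(s): 6 block(s)
[6]={5,6}  [5]={5,6}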